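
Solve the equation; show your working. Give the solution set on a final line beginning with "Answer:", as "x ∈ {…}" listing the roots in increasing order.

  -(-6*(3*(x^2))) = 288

Step 1. [-(-6*(3*(x^2))) = 288] LHS negated; negate both sides ⇒ neg: -6*(3*(x^2)) = -288.
Step 2. [-6*(3*(x^2)) = -288] leading coefficient -6: divide by -6, so div: 3*(x^2) = 48.
Step 3. [3*(x^2) = 48] divide by the outer 3 ⇒ div: x^2 = 16.
Step 4. [x^2 = 16] √ both sides: 16 ≥ 0 gives two branches ⇒ sqrt: x = 4 or -4.

Answer: x ∈ {-4, 4}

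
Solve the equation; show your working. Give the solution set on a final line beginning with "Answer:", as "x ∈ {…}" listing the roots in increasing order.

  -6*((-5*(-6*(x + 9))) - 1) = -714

Step 1. [-6*((-5*(-6*(x + 9))) - 1) = -714] -6 out front; divide by -6. So div: (-5*(-6*(x + 9))) - 1 = 119.
Step 2. [(-5*(-6*(x + 9))) - 1 = 119] add 1: x sits inside (… - 1) ⇒ sub: -5*(-6*(x + 9)) = 120.
Step 3. [-5*(-6*(x + 9)) = 120] divide by the outer -5 ⇒ div: -6*(x + 9) = -24.
Step 4. [-6*(x + 9) = -24] LHS = -6·(…); ÷-6 both sides, so div: x + 9 = 4.
Step 5. [x + 9 = 4] subtract 9: x sits inside (… + 9) ⇒ sub: x = -5.

Answer: x ∈ {-5}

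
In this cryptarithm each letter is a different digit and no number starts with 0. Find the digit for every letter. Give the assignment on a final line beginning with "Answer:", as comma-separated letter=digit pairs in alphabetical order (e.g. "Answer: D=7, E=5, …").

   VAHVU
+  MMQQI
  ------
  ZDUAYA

Step 1. [col 1: U + I ≡ A (mod 10)] no forcing yet in column 1 (carry-in 0); U=3 is free and consistent — try it, so U=3.
Step 2. [Z] Z is the leading digit of a 6-digit sum of two 5-digit numbers; the final carry is exactly 1, so Z=1.
Step 3. [col 1: U + I ≡ A (mod 10)] several values work for A in column 1 (U + I ≡ A (mod 10), carry-in 0); try A=9 ⇒ A=9.
Step 4. [col 1: U + I ≡ A (mod 10)] column 1: given U=3, A=9, carry-in 0, and digits 1,3,9 already taken and all letters distinct, U+I≡A (mod 10) forces I=6 ⇒ I=6.
Step 5. [col 2: V + Q ≡ Y (mod 10)] column 2 (V + Q ≡ Y (mod 10), carry-in 0) doesn't pin Q yet; pick Q=8 and continue ⇒ Q=8.
Step 6. [col 2: V + Q ≡ Y (mod 10)] no forcing yet in column 2 (carry-in 0); Y=5 is free and consistent — try it, so Y=5.
Step 7. [col 2: V + Q ≡ Y (mod 10)] in column 2 we have V+Q≡Y with carry-in 0; given Q=8, Y=5 and digits 1,3,5,6,8,9 already taken and all letters distinct, that pins V to 7. So V=7.
Step 8. [col 3: H + Q ≡ A (mod 10)] column 3: given Q=8, A=9, carry-in 1, and digits 1,3,5,6,7,8,9 already taken and all letters distinct, H+Q≡A (mod 10) forces H=0. So H=0.
Step 9. [col 4: A + M ≡ U (mod 10)] from column 4 (A=9, U=3, carry-in 0, digits 0,1,3,5,6,7,8,9 already taken and all letters distinct): M must equal 4, so M=4.
Step 10. [col 5: V + M ≡ D (mod 10)] column 5 reads V+M+carry(1)=D with V=7, M=4; with digits 0,1,3,4,5,6,7,8,9 already taken and all letters distinct, the only value for D is 2, so D=2.

Answer: A=9, D=2, H=0, I=6, M=4, Q=8, U=3, V=7, Y=5, Z=1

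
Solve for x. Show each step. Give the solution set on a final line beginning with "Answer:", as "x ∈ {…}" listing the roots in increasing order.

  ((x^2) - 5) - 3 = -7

Step 1. [((x^2) - 5) - 3 = -7] 3 comes off first (add 3). So sub: (x^2) - 5 = -4.
Step 2. [(x^2) - 5 = -4] peel the -5: add 5 from each side, so sub: x^2 = 1.
Step 3. [x^2 = 1] √ both sides: 1 ≥ 0 gives two branches. So sqrt: x = 1 or -1.

Answer: x ∈ {-1, 1}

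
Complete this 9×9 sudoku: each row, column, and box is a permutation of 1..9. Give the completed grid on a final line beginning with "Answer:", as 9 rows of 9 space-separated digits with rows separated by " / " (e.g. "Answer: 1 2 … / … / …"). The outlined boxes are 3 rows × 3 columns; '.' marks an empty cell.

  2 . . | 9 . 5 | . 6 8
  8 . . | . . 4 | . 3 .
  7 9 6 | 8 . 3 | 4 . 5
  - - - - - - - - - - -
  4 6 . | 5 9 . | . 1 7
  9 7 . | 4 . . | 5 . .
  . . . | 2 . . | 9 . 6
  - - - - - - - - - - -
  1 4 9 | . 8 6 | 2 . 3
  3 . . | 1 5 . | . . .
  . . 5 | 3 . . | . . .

Step 1. [r2c3∈{1}] r2c3 is down to just 1. So r2c3=1.
Step 2. [r2c7∈{7}] r2c7 has the single candidate 7. So r2c7=7.
Step 3. [r6c2∈{1,3,5,8}] across col 2, 1 lands solely at r6c2. So r6c2=1.
Step 4. [r4c3∈{2,3,8}] in row 4, 2 fits only at r4c3 ⇒ r4c3=2.
Step 5. [r9c5∈{2,4,7}] col 5 places 4 nowhere but r9c5, so r9c5=4.
Step 6. [r7c4∈{7}] r7c4 is down to just 7 ⇒ r7c4=7.
Step 7. [r3c5∈{1,2}] in row 3, 1 fits only at r3c5. So r3c5=1.
Step 8. [r9c8∈{7,8,9}] row 9 places 7 nowhere but r9c8, so r9c8=7.
Step 9. [r8c8∈{4,8,9}] r8c8 is the only open cell in col 8 admitting 9. So r8c8=9.
Step 10. [r4c6∈{8}] only 8 remains possible at r4c6, so r4c6=8.
Step 11. [r8c7∈{6,8}] row 8 places 6 nowhere but r8c7. So r8c7=6.
Step 12. [r9c7∈{1,8}] across col 7, 8 lands solely at r9c7. So r9c7=8.
Step 13. [r8c2∈{2,8}] col 2 places 8 nowhere but r8c2, so r8c2=8.
Step 14. [r3c8∈{2}] r3c8's peers cover all but 2, so r3c8=2.
Step 15. [r5c5∈{3,6}] row 5 places 6 nowhere but r5c5 ⇒ r5c5=6.
Step 16. [r5c3∈{3,8}] across row 5, 3 lands solely at r5c3, so r5c3=3.
Step 17. [r9c2∈{2}] r9c2 is down to just 2 ⇒ r9c2=2.
Step 18. [r6c3∈{8}] only 8 remains possible at r6c3 ⇒ r6c3=8.
Step 19. [r1c5∈{7}] r1c5 is down to just 7 ⇒ r1c5=7.
Step 20. [r2c5∈{2}] r2c5 has the single candidate 2. So r2c5=2.
Step 21. [r8c9∈{4}] only 4 remains possible at r8c9, so r8c9=4.
Step 22. [r8c6∈{2}] r8c6 is down to just 2, so r8c6=2.
Step 23. [r5c6∈{1}] r5c6's peers cover all but 1, so r5c6=1.
Step 24. [r9c6∈{9}] nothing but 9 survives at r9c6, so r9c6=9.
Step 25. [r5c8∈{8}] r5c8's peers cover all but 8. So r5c8=8.
Step 26. [r6c1∈{5}] only 5 remains possible at r6c1 ⇒ r6c1=5.
Step 27. [r1c2∈{3}] only 3 remains possible at r1c2, so r1c2=3.
Step 28. [r9c1∈{6}] r9c1 has the single candidate 6 ⇒ r9c1=6.
Step 29. [r2c4∈{6}] r2c4 has the single candidate 6 ⇒ r2c4=6.
Step 30. [r2c2∈{5}] r2c2 has the single candidate 5 ⇒ r2c2=5.
Step 31. [r9c9∈{1}] only 1 remains possible at r9c9, so r9c9=1.
Step 32. [r1c7∈{1}] r1c7's peers cover all but 1 ⇒ r1c7=1.
Step 33. [r5c9∈{2}] only 2 remains possible at r5c9. So r5c9=2.
Step 34. [r7c8∈{5}] only 5 remains possible at r7c8 ⇒ r7c8=5.
Step 35. [r6c8∈{4}] r6c8 is down to just 4. So r6c8=4.
Step 36. [r1c3∈{4}] r1c3's peers cover all but 4. So r1c3=4.
Step 37. [r8c3∈{7}] r8c3 has the single candidate 7. So r8c3=7.
Step 38. [r6c5∈{3}] only 3 remains possible at r6c5, so r6c5=3.
Step 39. [r4c7∈{3}] nothing but 3 survives at r4c7. So r4c7=3.
Step 40. [r2c9∈{9}] only 9 remains possible at r2c9 ⇒ r2c9=9.
Step 41. [r6c6∈{7}] nothing but 7 survives at r6c6, so r6c6=7.

Answer: 2 3 4 9 7 5 1 6 8 / 8 5 1 6 2 4 7 3 9 / 7 9 6 8 1 3 4 2 5 / 4 6 2 5 9 8 3 1 7 / 9 7 3 4 6 1 5 8 2 / 5 1 8 2 3 7 9 4 6 / 1 4 9 7 8 6 2 5 3 / 3 8 7 1 5 2 6 9 4 / 6 2 5 3 4 9 8 7 1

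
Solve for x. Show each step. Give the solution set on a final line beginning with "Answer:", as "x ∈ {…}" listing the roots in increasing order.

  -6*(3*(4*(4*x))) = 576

Step 1. [-6*(3*(4*(4*x))) = 576] -6 out front; divide by -6, so div: 3*(4*(4*x)) = -96.
Step 2. [3*(4*(4*x)) = -96] 3 out front; divide by 3. So div: 4*(4*x) = -32.
Step 3. [4*(4*x) = -32] leading coefficient 4: divide by 4 ⇒ div: 4*x = -8.
Step 4. [4*x = -8] 4 out front; divide by 4 ⇒ div: x = -2.

Answer: x ∈ {-2}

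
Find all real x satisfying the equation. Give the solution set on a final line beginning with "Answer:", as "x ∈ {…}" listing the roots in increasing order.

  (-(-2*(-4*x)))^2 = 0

Step 1. [(-(-2*(-4*x)))^2 = 0] 0 ≥ 0, LHS is (·)² — take ±√ ⇒ sqrt: -(-2*(-4*x)) = 0.
Step 2. [-(-2*(-4*x)) = 0] flip signs both sides. So neg: -2*(-4*x) = 0.
Step 3. [-2*(-4*x) = 0] divide by the outer -2, so div: -4*x = 0.
Step 4. [-4*x = 0] -4 out front; divide by -4, so div: x = 0.

Answer: x ∈ {0}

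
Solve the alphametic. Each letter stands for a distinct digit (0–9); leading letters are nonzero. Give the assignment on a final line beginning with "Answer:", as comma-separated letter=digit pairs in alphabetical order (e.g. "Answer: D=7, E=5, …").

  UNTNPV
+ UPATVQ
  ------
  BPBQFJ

Step 1. [col 1: V + Q ≡ J (mod 10)] several values work for V in column 1 (V + Q ≡ J (mod 10), carry-in 0); try V=5, so V=5.
Step 2. [col 1: V + Q ≡ J (mod 10)] column 1 (V + Q ≡ J (mod 10), carry-in 0) doesn't pin J yet; pick J=2 and continue ⇒ J=2.
Step 3. [col 1: V + Q ≡ J (mod 10)] in column 1 we have V+Q≡J with carry-in 0; given V=5, J=2 and digits 2,5 already taken and all letters distinct, that pins Q to 7 ⇒ Q=7.
Step 4. [col 2: P + V ≡ F (mod 10)] P=0 is one option consistent with column 2 (P + V ≡ F (mod 10), carry-in 1) — take it, so P=0.
Step 5. [col 2: P + V ≡ F (mod 10)] in column 2 we have P+V≡F with carry-in 1; given P=0, V=5 and digits 0,2,5,7 already taken and all letters distinct, that pins F to 6, so F=6.
Step 6. [col 3: N + T ≡ Q (mod 10)] several values work for N in column 3 (N + T ≡ Q (mod 10), carry-in 0); try N=9 ⇒ N=9.
Step 7. [col 3: N + T ≡ Q (mod 10)] column 3 reads N+T+carry(0)=Q with N=9, Q=7; with digits 0,2,5,6,7,9 already taken and all letters distinct, the only value for T is 8 ⇒ T=8.
Step 8. [col 4: T + A ≡ B (mod 10)] in column 4 we have T+A≡B with carry-in 1; given T=8 and digits 0,2,5,6,7,8,9 already taken and all letters distinct, that pins B to 3, so B=3.
Step 9. [col 4: T + A ≡ B (mod 10)] from column 4 (T=8, B=3, carry-in 1, digits 0,2,3,5,6,7,8,9 already taken and all letters distinct): A must equal 4. So A=4.
Step 10. [col 6: U + U ≡ B (mod 10)] column 6: given B=3, carry-in 1, and digits 0,2,3,4,5,6,7,8,9 already taken and all letters distinct, U+U≡B (mod 10) forces U=1 ⇒ U=1.

Answer: A=4, B=3, F=6, J=2, N=9, P=0, Q=7, T=8, U=1, V=5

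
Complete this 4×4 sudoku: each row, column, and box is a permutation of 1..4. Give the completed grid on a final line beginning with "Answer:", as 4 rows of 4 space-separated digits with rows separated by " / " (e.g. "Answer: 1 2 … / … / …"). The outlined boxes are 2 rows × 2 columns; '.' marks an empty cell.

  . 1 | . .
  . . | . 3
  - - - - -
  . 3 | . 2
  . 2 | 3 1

Step 1. [r3c3∈{4}] only 4 remains possible at r3c3, so r3c3=4.
Step 2. [r4c1∈{4}] r4c1 is down to just 4, so r4c1=4.
Step 3. [r2c1∈{2}] r2c1 is down to just 2. So r2c1=2.
Step 4. [r3c1∈{1}] only 1 remains possible at r3c1 ⇒ r3c1=1.
Step 5. [r1c3∈{2}] r1c3 has the single candidate 2 ⇒ r1c3=2.
Step 6. [r2c2∈{4}] only 4 remains possible at r2c2 ⇒ r2c2=4.
Step 7. [r1c1∈{3}] r1c1 is down to just 3. So r1c1=3.
Step 8. [r2c3∈{1}] only 1 remains possible at r2c3 ⇒ r2c3=1.
Step 9. [r1c4∈{4}] only 4 remains possible at r1c4 ⇒ r1c4=4.

Answer: 3 1 2 4 / 2 4 1 3 / 1 3 4 2 / 4 2 3 1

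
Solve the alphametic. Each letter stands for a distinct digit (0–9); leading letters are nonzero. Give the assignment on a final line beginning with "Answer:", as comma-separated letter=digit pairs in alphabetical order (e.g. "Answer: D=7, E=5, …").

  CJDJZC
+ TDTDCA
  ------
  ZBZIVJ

Step 1. [col 1: C + A ≡ J (mod 10)] several values work for J in column 1 (C + A ≡ J (mod 10), carry-in 0); try J=7, so J=7.
Step 2. [col 1: C + A ≡ J (mod 10)] column 1 (C + A ≡ J (mod 10), carry-in 0) doesn't pin A yet; pick A=4 and continue, so A=4.
Step 3. [col 1: C + A ≡ J (mod 10)] column 1: given A=4, J=7, carry-in 0, and digits 4,7 already taken and all letters distinct, C+A≡J (mod 10) forces C=3. So C=3.
Step 4. [col 2: Z + C ≡ V (mod 10)] no forcing yet in column 2 (carry-in 0); V=1 is free and consistent — try it, so V=1.
Step 5. [col 2: Z + C ≡ V (mod 10)] column 2 reads Z+C+carry(0)=V with C=3, V=1; with digits 1,3,4,7 already taken and all letters distinct, the only value for Z is 8. So Z=8.
Step 6. [col 3: J + D ≡ I (mod 10)] column 3: given J=7, carry-in 1, and digits 1,3,4,7,8 already taken and all letters distinct, J+D≡I (mod 10) forces D=2 ⇒ D=2.
Step 7. [col 3: J + D ≡ I (mod 10)] column 3 reads J+D+carry(1)=I with J=7, D=2; with digits 1,2,3,4,7,8 already taken and all letters distinct, the only value for I is 0, so I=0.
Step 8. [col 4: D + T ≡ Z (mod 10)] from column 4 (D=2, Z=8, carry-in 1, digits 0,1,2,3,4,7,8 already taken and all letters distinct): T must equal 5, so T=5.
Step 9. [col 5: J + D ≡ B (mod 10)] from column 5 (J=7, D=2, carry-in 0, digits 0,1,2,3,4,5,7,8 already taken and all letters distinct): B must equal 9. So B=9.

Answer: A=4, B=9, C=3, D=2, I=0, J=7, T=5, V=1, Z=8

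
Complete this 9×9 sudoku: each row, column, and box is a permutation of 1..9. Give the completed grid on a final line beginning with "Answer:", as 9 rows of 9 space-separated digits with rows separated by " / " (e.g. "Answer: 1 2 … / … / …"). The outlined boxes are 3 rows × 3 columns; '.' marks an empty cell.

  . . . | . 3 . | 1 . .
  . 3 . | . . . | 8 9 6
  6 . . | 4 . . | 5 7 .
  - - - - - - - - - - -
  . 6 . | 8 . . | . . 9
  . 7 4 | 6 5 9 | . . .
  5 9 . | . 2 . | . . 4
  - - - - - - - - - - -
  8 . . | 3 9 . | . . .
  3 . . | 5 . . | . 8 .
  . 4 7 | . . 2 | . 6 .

Step 1. [r1c9∈{2}] only 2 remains possible at r1c9. So r1c9=2.
Step 2. [r9c4∈{1}] r9c4 has the single candidate 1 ⇒ r9c4=1.
Step 3. [r3c3∈{1,2,8,9}] row 3 places 9 nowhere but r3c3, so r3c3=9.
Step 4. [r3c2∈{1,2,8}] r3c2 is the only open cell in row 3 admitting 2, so r3c2=2.
Step 5. [r6c4∈{7}] r6c4 is down to just 7 ⇒ r6c4=7.
Step 6. [r8c5∈{4,6,7}] in col 5, 6 fits only at r8c5. So r8c5=6.
Step 7. [r2c5∈{1,7}] r2c5 is the only open cell in col 5 admitting 7. So r2c5=7.
Step 8. [r8c2∈{1}] only 1 remains possible at r8c2. So r8c2=1.
Step 9. [r4c7∈{2,3,7}] 7 has one home in row 4: r4c7, so r4c7=7.
Step 10. [r4c8∈{1,2,3,5}] row 4 places 5 nowhere but r4c8. So r4c8=5.
Step 11. [r6c3∈{1,3,8}] 8 has one home in row 6: r6c3 ⇒ r6c3=8.
Step 12. [r1c3∈{5}] r1c3 has the single candidate 5 ⇒ r1c3=5.
Step 13. [r4c3∈{1,2,3}] col 3 places 3 nowhere but r4c3 ⇒ r4c3=3.
Step 14. [r6c6∈{1,3}] col 6 places 3 nowhere but r6c6 ⇒ r6c6=3.
Step 15. [r5c8∈{1,2,3}] col 8 places 3 nowhere but r5c8 ⇒ r5c8=3.
Step 16. [r7c8∈{1,2,4}] col 8 places 2 nowhere but r7c8 ⇒ r7c8=2.
Step 17. [r7c9∈{1,5,7}] r7c9 is the only open cell in row 7 admitting 1. So r7c9=1.
Step 18. [r5c1∈{1,2}] in row 5, 1 fits only at r5c1. So r5c1=1.
Step 19. [r7c6∈{4,7}] in row 7, 7 fits only at r7c6. So r7c6=7.
Step 20. [r4c5∈{1,4}] across col 5, 4 lands solely at r4c5. So r4c5=4.
Step 21. [r3c5∈{1,8}] across col 5, 1 lands solely at r3c5, so r3c5=1.
Step 22. [r8c7∈{4,9}] row 8 places 9 nowhere but r8c7, so r8c7=9.
Step 23. [r3c9∈{3}] r3c9 is down to just 3. So r3c9=3.
Step 24. [r1c1∈{4,7}] row 1 places 7 nowhere but r1c1, so r1c1=7.
Step 25. [r1c6∈{6,8}] 6 has one home in row 1: r1c6 ⇒ r1c6=6.
Step 26. [r9c1∈{9}] r9c1 is down to just 9. So r9c1=9.
Step 27. [r9c5∈{8}] nothing but 8 survives at r9c5, so r9c5=8.
Step 28. [r7c7∈{4}] only 4 remains possible at r7c7 ⇒ r7c7=4.
Step 29. [r5c7∈{2}] r5c7 has the single candidate 2 ⇒ r5c7=2.
Step 30. [r7c3∈{6}] r7c3 has the single candidate 6, so r7c3=6.
Step 31. [r5c9∈{8}] only 8 remains possible at r5c9. So r5c9=8.
Step 32. [r8c6∈{4}] only 4 remains possible at r8c6 ⇒ r8c6=4.
Step 33. [r1c4∈{9}] r1c4's peers cover all but 9 ⇒ r1c4=9.
Step 34. [r2c6∈{5}] r2c6 is down to just 5 ⇒ r2c6=5.
Step 35. [r8c9∈{7}] nothing but 7 survives at r8c9, so r8c9=7.
Step 36. [r8c3∈{2}] only 2 remains possible at r8c3 ⇒ r8c3=2.
Step 37. [r9c9∈{5}] only 5 remains possible at r9c9, so r9c9=5.
Step 38. [r1c2∈{8}] nothing but 8 survives at r1c2. So r1c2=8.
Step 39. [r2c3∈{1}] only 1 remains possible at r2c3, so r2c3=1.
Step 40. [r1c8∈{4}] r1c8's peers cover all but 4. So r1c8=4.
Step 41. [r2c1∈{4}] r2c1 is down to just 4, so r2c1=4.
Step 42. [r6c7∈{6}] nothing but 6 survives at r6c7, so r6c7=6.
Step 43. [r3c6∈{8}] r3c6 has the single candidate 8 ⇒ r3c6=8.
Step 44. [r2c4∈{2}] only 2 remains possible at r2c4. So r2c4=2.
Step 45. [r4c6∈{1}] only 1 remains possible at r4c6. So r4c6=1.
Step 46. [r9c7∈{3}] nothing but 3 survives at r9c7. So r9c7=3.
Step 47. [r6c8∈{1}] nothing but 1 survives at r6c8, so r6c8=1.
Step 48. [r7c2∈{5}] nothing but 5 survives at r7c2. So r7c2=5.
Step 49. [r4c1∈{2}] r4c1's peers cover all but 2 ⇒ r4c1=2.

Answer: 7 8 5 9 3 6 1 4 2 / 4 3 1 2 7 5 8 9 6 / 6 2 9 4 1 8 5 7 3 / 2 6 3 8 4 1 7 5 9 / 1 7 4 6 5 9 2 3 8 / 5 9 8 7 2 3 6 1 4 / 8 5 6 3 9 7 4 2 1 / 3 1 2 5 6 4 9 8 7 / 9 4 7 1 8 2 3 6 5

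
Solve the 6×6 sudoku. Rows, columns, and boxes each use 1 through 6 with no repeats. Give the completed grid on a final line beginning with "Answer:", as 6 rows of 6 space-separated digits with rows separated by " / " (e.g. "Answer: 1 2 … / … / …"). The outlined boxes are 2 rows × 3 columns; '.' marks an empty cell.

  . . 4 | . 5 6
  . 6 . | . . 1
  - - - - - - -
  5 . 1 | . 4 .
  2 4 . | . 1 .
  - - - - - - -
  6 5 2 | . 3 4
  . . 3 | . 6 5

Step 1. [r6c4∈{1,2}] r6c4 is the only open cell in row 6 admitting 2, so r6c4=2.
Step 2. [r1c4∈{3}] r1c4 has the single candidate 3. So r1c4=3.
Step 3. [r1c1∈{1}] only 1 remains possible at r1c1, so r1c1=1.
Step 4. [r3c4∈{6}] nothing but 6 survives at r3c4, so r3c4=6.
Step 5. [r4c6∈{3}] nothing but 3 survives at r4c6, so r4c6=3.
Step 6. [r2c5∈{2}] only 2 remains possible at r2c5. So r2c5=2.
Step 7. [r4c3∈{6}] r4c3 has the single candidate 6. So r4c3=6.
Step 8. [r4c4∈{5}] only 5 remains possible at r4c4, so r4c4=5.
Step 9. [r6c2∈{1}] r6c2 has the single candidate 1, so r6c2=1.
Step 10. [r1c2∈{2}] only 2 remains possible at r1c2 ⇒ r1c2=2.
Step 11. [r6c1∈{4}] r6c1 is down to just 4, so r6c1=4.
Step 12. [r5c4∈{1}] r5c4 is down to just 1, so r5c4=1.
Step 13. [r2c4∈{4}] r2c4 has the single candidate 4, so r2c4=4.
Step 14. [r2c1∈{3}] only 3 remains possible at r2c1. So r2c1=3.
Step 15. [r3c2∈{3}] r3c2 has the single candidate 3. So r3c2=3.
Step 16. [r2c3∈{5}] r2c3 has the single candidate 5. So r2c3=5.
Step 17. [r3c6∈{2}] only 2 remains possible at r3c6, so r3c6=2.

Answer: 1 2 4 3 5 6 / 3 6 5 4 2 1 / 5 3 1 6 4 2 / 2 4 6 5 1 3 / 6 5 2 1 3 4 / 4 1 3 2 6 5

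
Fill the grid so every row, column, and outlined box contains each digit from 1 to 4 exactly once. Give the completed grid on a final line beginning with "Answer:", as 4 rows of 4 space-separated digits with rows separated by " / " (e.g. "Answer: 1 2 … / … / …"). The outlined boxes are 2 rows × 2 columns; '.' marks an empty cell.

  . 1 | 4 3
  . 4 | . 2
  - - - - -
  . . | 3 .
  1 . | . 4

Step 1. [r3c2∈{2}] nothing but 2 survives at r3c2. So r3c2=2.
Step 2. [r3c1∈{4}] r3c1 is down to just 4 ⇒ r3c1=4.
Step 3. [r2c3∈{1}] r2c3 is down to just 1. So r2c3=1.
Step 4. [r4c2∈{3}] r4c2's peers cover all but 3. So r4c2=3.
Step 5. [r3c4∈{1}] r3c4's peers cover all but 1. So r3c4=1.
Step 6. [r4c3∈{2}] r4c3's peers cover all but 2, so r4c3=2.
Step 7. [r2c1∈{3}] r2c1 is down to just 3 ⇒ r2c1=3.
Step 8. [r1c1∈{2}] r1c1 is down to just 2. So r1c1=2.

Answer: 2 1 4 3 / 3 4 1 2 / 4 2 3 1 / 1 3 2 4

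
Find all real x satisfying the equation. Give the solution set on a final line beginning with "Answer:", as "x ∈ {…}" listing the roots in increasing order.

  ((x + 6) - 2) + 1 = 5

Step 1. [((x + 6) - 2) + 1 = 5] peel the +1: subtract 1 from each side ⇒ sub: (x + 6) - 2 = 4.
Step 2. [(x + 6) - 2 = 4] add 2: x sits inside (… - 2). So sub: x + 6 = 6.
Step 3. [x + 6 = 6] subtract 6: x sits inside (… + 6). So sub: x = 0.

Answer: x ∈ {0}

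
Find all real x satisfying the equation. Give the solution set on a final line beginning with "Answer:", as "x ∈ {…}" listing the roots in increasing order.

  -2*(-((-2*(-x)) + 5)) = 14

Step 1. [-2*(-((-2*(-x)) + 5)) = 14] leading coefficient -2: divide by -2, so div: -((-2*(-x)) + 5) = -7.
Step 2. [-((-2*(-x)) + 5) = -7] flip signs both sides ⇒ neg: (-2*(-x)) + 5 = 7.
Step 3. [(-2*(-x)) + 5 = 7] subtract 5: x sits inside (… + 5). So sub: -2*(-x) = 2.
Step 4. [-2*(-x) = 2] -2 out front; divide by -2 ⇒ div: -x = -1.
Step 5. [-x = -1] flip signs both sides, so neg: x = 1.

Answer: x ∈ {1}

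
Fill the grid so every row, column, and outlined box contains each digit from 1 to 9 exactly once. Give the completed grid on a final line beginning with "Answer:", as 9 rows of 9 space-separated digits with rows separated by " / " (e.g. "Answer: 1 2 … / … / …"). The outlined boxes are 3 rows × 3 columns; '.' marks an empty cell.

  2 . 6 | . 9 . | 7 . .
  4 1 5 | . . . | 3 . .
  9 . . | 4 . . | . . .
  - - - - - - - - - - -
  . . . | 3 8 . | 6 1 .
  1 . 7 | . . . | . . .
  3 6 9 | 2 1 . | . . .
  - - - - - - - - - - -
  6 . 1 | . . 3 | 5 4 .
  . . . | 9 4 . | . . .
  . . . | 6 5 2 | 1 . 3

Step 1. [r5c2∈{2,4,5,8}] in box 4, 8 fits only at r5c2. So r5c2=8.
Step 2. [r3c3∈{3,8}] across box 1, 8 lands solely at r3c3 ⇒ r3c3=8.
Step 3. [r3c7∈{2}] r3c7's peers cover all but 2, so r3c7=2.
Step 4. [r8c7∈{8}] only 8 remains possible at r8c7 ⇒ r8c7=8.
Step 5. [r7c5∈{7}] r7c5 has the single candidate 7, so r7c5=7.
Step 6. [r1c9∈{1,4,5,8}] r1c9 is the only open cell in row 1 admitting 4 ⇒ r1c9=4.
Step 7. [r5c4∈{5}] nothing but 5 survives at r5c4 ⇒ r5c4=5.
Step 8. [r5c7∈{4,9}] col 7 places 9 nowhere but r5c7 ⇒ r5c7=9.
Step 9. [r3c2∈{3,7}] r3c2 is the only open cell in box 1 admitting 7, so r3c2=7.
Step 10. [r5c9∈{2}] r5c9's peers cover all but 2, so r5c9=2.
Step 11. [r7c2∈{2,9}] r7c2 is the only open cell in row 7 admitting 2. So r7c2=2.
Step 12. [r3c9∈{1,5,6}] across col 9, 1 lands solely at r3c9 ⇒ r3c9=1.
Step 13. [r5c5∈{6}] nothing but 6 survives at r5c5. So r5c5=6.
Step 14. [r4c1∈{5}] only 5 remains possible at r4c1. So r4c1=5.
Step 15. [r4c9∈{7}] r4c9 has the single candidate 7, so r4c9=7.
Step 16. [r4c2∈{4}] r4c2 is down to just 4. So r4c2=4.
Step 17. [r7c9∈{9}] only 9 remains possible at r7c9 ⇒ r7c9=9.
Step 18. [r6c6∈{4,7}] r6c6 is the only open cell in row 6 admitting 7, so r6c6=7.
Step 19. [r2c8∈{6,8,9}] across row 2, 9 lands solely at r2c8 ⇒ r2c8=9.
Step 20. [r8c1∈{7}] r8c1 has the single candidate 7, so r8c1=7.
Step 21. [r6c9∈{5,8}] r6c9 is the only open cell in col 9 admitting 5, so r6c9=5.
Step 22. [r2c9∈{6,8}] col 9 places 8 nowhere but r2c9 ⇒ r2c9=8.
Step 23. [r1c6∈{1,5,8}] r1c6 is the only open cell in col 6 admitting 8, so r1c6=8.
Step 24. [r3c8∈{5,6}] r3c8 is the only open cell in box 3 admitting 6. So r3c8=6.
Step 25. [r8c2∈{3,5}] 5 has one home in row 8: r8c2. So r8c2=5.
Step 26. [r9c2∈{9}] r9c2's peers cover all but 9 ⇒ r9c2=9.
Step 27. [r8c6∈{1}] r8c6's peers cover all but 1, so r8c6=1.
Step 28. [r4c3∈{2}] r4c3 is down to just 2 ⇒ r4c3=2.
Step 29. [r9c8∈{7}] r9c8 has the single candidate 7 ⇒ r9c8=7.
Step 30. [r1c4∈{1}] nothing but 1 survives at r1c4 ⇒ r1c4=1.
Step 31. [r9c3∈{4}] r9c3 has the single candidate 4. So r9c3=4.
Step 32. [r1c8∈{5}] nothing but 5 survives at r1c8. So r1c8=5.
Step 33. [r2c5∈{2}] only 2 remains possible at r2c5. So r2c5=2.
Step 34. [r6c7∈{4}] nothing but 4 survives at r6c7, so r6c7=4.
Step 35. [r2c6∈{6}] r2c6's peers cover all but 6, so r2c6=6.
Step 36. [r8c9∈{6}] only 6 remains possible at r8c9 ⇒ r8c9=6.
Step 37. [r1c2∈{3}] only 3 remains possible at r1c2, so r1c2=3.
Step 38. [r7c4∈{8}] r7c4 is down to just 8, so r7c4=8.
Step 39. [r8c3∈{3}] r8c3's peers cover all but 3 ⇒ r8c3=3.
Step 40. [r9c1∈{8}] r9c1's peers cover all but 8 ⇒ r9c1=8.
Step 41. [r3c5∈{3}] r3c5's peers cover all but 3. So r3c5=3.
Step 42. [r8c8∈{2}] r8c8 is down to just 2, so r8c8=2.
Step 43. [r5c8∈{3}] r5c8's peers cover all but 3 ⇒ r5c8=3.
Step 44. [r5c6∈{4}] r5c6 is down to just 4, so r5c6=4.
Step 45. [r4c6∈{9}] r4c6 is down to just 9. So r4c6=9.
Step 46. [r3c6∈{5}] r3c6's peers cover all but 5 ⇒ r3c6=5.
Step 47. [r2c4∈{7}] r2c4's peers cover all but 7, so r2c4=7.
Step 48. [r6c8∈{8}] nothing but 8 survives at r6c8. So r6c8=8.

Answer: 2 3 6 1 9 8 7 5 4 / 4 1 5 7 2 6 3 9 8 / 9 7 8 4 3 5 2 6 1 / 5 4 2 3 8 9 6 1 7 / 1 8 7 5 6 4 9 3 2 / 3 6 9 2 1 7 4 8 5 / 6 2 1 8 7 3 5 4 9 / 7 5 3 9 4 1 8 2 6 / 8 9 4 6 5 2 1 7 3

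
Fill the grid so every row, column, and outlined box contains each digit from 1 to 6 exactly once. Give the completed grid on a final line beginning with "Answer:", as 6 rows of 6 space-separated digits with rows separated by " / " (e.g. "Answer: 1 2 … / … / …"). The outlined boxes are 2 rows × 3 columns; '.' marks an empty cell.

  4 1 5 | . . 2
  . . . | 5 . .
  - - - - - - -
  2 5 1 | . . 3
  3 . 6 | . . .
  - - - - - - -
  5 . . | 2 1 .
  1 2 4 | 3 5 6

Step 1. [r1c4∈{6}] r1c4 has the single candidate 6, so r1c4=6.
Step 2. [r3c4∈{4}] r3c4 has the single candidate 4, so r3c4=4.
Step 3. [r5c2∈{3,6}] row 5 places 6 nowhere but r5c2, so r5c2=6.
Step 4. [r2c5∈{3,4}] in col 5, 4 fits only at r2c5, so r2c5=4.
Step 5. [r4c6∈{1,5}] in row 4, 5 fits only at r4c6 ⇒ r4c6=5.
Step 6. [r2c3∈{2,3}] r2c3 is the only open cell in row 2 admitting 2, so r2c3=2.
Step 7. [r3c5∈{6}] r3c5's peers cover all but 6, so r3c5=6.
Step 8. [r2c2∈{3}] only 3 remains possible at r2c2. So r2c2=3.
Step 9. [r2c1∈{6}] r2c1 has the single candidate 6 ⇒ r2c1=6.
Step 10. [r4c5∈{2}] r4c5 has the single candidate 2. So r4c5=2.
Step 11. [r4c2∈{4}] r4c2 has the single candidate 4. So r4c2=4.
Step 12. [r2c6∈{1}] nothing but 1 survives at r2c6 ⇒ r2c6=1.
Step 13. [r1c5∈{3}] only 3 remains possible at r1c5, so r1c5=3.
Step 14. [r5c3∈{3}] r5c3's peers cover all but 3, so r5c3=3.
Step 15. [r5c6∈{4}] nothing but 4 survives at r5c6, so r5c6=4.
Step 16. [r4c4∈{1}] r4c4's peers cover all but 1 ⇒ r4c4=1.

Answer: 4 1 5 6 3 2 / 6 3 2 5 4 1 / 2 5 1 4 6 3 / 3 4 6 1 2 5 / 5 6 3 2 1 4 / 1 2 4 3 5 6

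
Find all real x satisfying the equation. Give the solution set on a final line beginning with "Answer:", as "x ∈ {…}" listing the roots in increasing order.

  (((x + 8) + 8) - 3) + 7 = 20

Step 1. [(((x + 8) + 8) - 3) + 7 = 20] 7 comes off first (subtract 7). So sub: ((x + 8) + 8) - 3 = 13.
Step 2. [((x + 8) + 8) - 3 = 13] -3 is outermost — add 3 both sides ⇒ sub: (x + 8) + 8 = 16.
Step 3. [(x + 8) + 8 = 16] the outer +8 inverts by subtracting 8, so sub: x + 8 = 8.
Step 4. [x + 8 = 8] the outer +8 inverts by subtracting 8, so sub: x = 0.

Answer: x ∈ {0}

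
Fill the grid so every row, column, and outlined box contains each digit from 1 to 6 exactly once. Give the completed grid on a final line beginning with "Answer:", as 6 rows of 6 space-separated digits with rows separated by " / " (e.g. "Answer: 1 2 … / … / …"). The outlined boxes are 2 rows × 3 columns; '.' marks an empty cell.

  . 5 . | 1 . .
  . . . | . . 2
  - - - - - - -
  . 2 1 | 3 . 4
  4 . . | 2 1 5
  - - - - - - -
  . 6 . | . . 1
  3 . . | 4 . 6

Step 1. [r5c4∈{5}] r5c4's peers cover all but 5, so r5c4=5.
Step 2. [r2c2∈{1,3,4}] in col 2, 4 fits only at r2c2. So r2c2=4.
Step 3. [r5c1∈{2}] r5c1 has the single candidate 2, so r5c1=2.
Step 4. [r1c1∈{6}] r1c1 has the single candidate 6, so r1c1=6.
Step 5. [r2c3∈{3}] r2c3's peers cover all but 3. So r2c3=3.
Step 6. [r5c5∈{3}] r5c5's peers cover all but 3 ⇒ r5c5=3.
Step 7. [r2c5∈{5,6}] in row 2, 5 fits only at r2c5 ⇒ r2c5=5.
Step 8. [r3c5∈{6}] only 6 remains possible at r3c5 ⇒ r3c5=6.
Step 9. [r6c3∈{5}] only 5 remains possible at r6c3, so r6c3=5.
Step 10. [r1c5∈{4}] r1c5's peers cover all but 4, so r1c5=4.
Step 11. [r2c1∈{1}] r2c1 is down to just 1, so r2c1=1.
Step 12. [r6c2∈{1}] r6c2's peers cover all but 1, so r6c2=1.
Step 13. [r3c1∈{5}] only 5 remains possible at r3c1. So r3c1=5.
Step 14. [r5c3∈{4}] r5c3 has the single candidate 4, so r5c3=4.
Step 15. [r4c3∈{6}] only 6 remains possible at r4c3 ⇒ r4c3=6.
Step 16. [r2c4∈{6}] only 6 remains possible at r2c4, so r2c4=6.
Step 17. [r1c3∈{2}] only 2 remains possible at r1c3 ⇒ r1c3=2.
Step 18. [r1c6∈{3}] r1c6 has the single candidate 3 ⇒ r1c6=3.
Step 19. [r6c5∈{2}] r6c5 has the single candidate 2, so r6c5=2.
Step 20. [r4c2∈{3}] r4c2 is down to just 3. So r4c2=3.

Answer: 6 5 2 1 4 3 / 1 4 3 6 5 2 / 5 2 1 3 6 4 / 4 3 6 2 1 5 / 2 6 4 5 3 1 / 3 1 5 4 2 6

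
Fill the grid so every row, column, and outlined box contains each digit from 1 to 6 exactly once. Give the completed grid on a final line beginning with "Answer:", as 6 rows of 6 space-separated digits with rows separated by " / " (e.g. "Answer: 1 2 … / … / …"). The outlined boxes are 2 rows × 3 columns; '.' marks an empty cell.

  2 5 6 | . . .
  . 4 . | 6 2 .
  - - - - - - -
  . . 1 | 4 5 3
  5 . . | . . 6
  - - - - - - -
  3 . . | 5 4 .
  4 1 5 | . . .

Step 1. [r4c4∈{1,2}] across box 4, 2 lands solely at r4c4. So r4c4=2.
Step 2. [r1c4∈{1,3}] 1 has one home in col 4: r1c4, so r1c4=1.
Step 3. [r5c2∈{2,6}] in row 5, 6 fits only at r5c2. So r5c2=6.
Step 4. [r5c3∈{2}] only 2 remains possible at r5c3, so r5c3=2.
Step 5. [r2c3∈{3}] r2c3 has the single candidate 3, so r2c3=3.
Step 6. [r6c5∈{3,6}] row 6 places 6 nowhere but r6c5. So r6c5=6.
Step 7. [r4c5∈{1}] r4c5 has the single candidate 1 ⇒ r4c5=1.
Step 8. [r3c1∈{6}] r3c1 has the single candidate 6. So r3c1=6.
Step 9. [r6c6∈{2}] nothing but 2 survives at r6c6, so r6c6=2.
Step 10. [r2c1∈{1}] r2c1 has the single candidate 1, so r2c1=1.
Step 11. [r4c3∈{4}] only 4 remains possible at r4c3, so r4c3=4.
Step 12. [r5c6∈{1}] nothing but 1 survives at r5c6 ⇒ r5c6=1.
Step 13. [r6c4∈{3}] only 3 remains possible at r6c4, so r6c4=3.
Step 14. [r2c6∈{5}] nothing but 5 survives at r2c6, so r2c6=5.
Step 15. [r1c5∈{3}] only 3 remains possible at r1c5, so r1c5=3.
Step 16. [r4c2∈{3}] only 3 remains possible at r4c2 ⇒ r4c2=3.
Step 17. [r3c2∈{2}] r3c2 is down to just 2, so r3c2=2.
Step 18. [r1c6∈{4}] nothing but 4 survives at r1c6. So r1c6=4.

Answer: 2 5 6 1 3 4 / 1 4 3 6 2 5 / 6 2 1 4 5 3 / 5 3 4 2 1 6 / 3 6 2 5 4 1 / 4 1 5 3 6 2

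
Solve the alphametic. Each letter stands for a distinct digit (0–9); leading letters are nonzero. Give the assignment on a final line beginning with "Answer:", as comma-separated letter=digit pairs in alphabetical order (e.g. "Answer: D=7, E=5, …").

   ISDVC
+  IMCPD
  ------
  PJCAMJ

Step 1. [col 1: C + D ≡ J (mod 10)] C=5 is one option consistent with column 1 (C + D ≡ J (mod 10), carry-in 0) — take it, so C=5.
Step 2. [col 1: C + D ≡ J (mod 10)] several values work for D in column 1 (C + D ≡ J (mod 10), carry-in 0); try D=7. So D=7.
Step 3. [P] adding two 5-digit numbers gives at most 5+1 digits, and here it does — P is that final carry and must be 1. So P=1.
Step 4. [col 1: C + D ≡ J (mod 10)] column 1: given C=5, D=7, carry-in 0, and digits 1,5,7 already taken and all letters distinct, C+D≡J (mod 10) forces J=2, so J=2.
Step 5. [col 2: V + P ≡ M (mod 10)] no forcing yet in column 2 (carry-in 1); V=8 is free and consistent — try it, so V=8.
Step 6. [col 2: V + P ≡ M (mod 10)] in column 2 we have V+P≡M with carry-in 1; given V=8, P=1 and digits 1,2,5,7,8 already taken and all letters distinct, that pins M to 0. So M=0.
Step 7. [col 3: D + C ≡ A (mod 10)] column 3 reads D+C+carry(1)=A with D=7, C=5; with digits 0,1,2,5,7,8 already taken and all letters distinct, the only value for A is 3. So A=3.
Step 8. [col 4: S + M ≡ C (mod 10)] column 4 reads S+M+carry(1)=C with M=0, C=5; with digits 0,1,2,3,5,7,8 already taken and all letters distinct, the only value for S is 4, so S=4.
Step 9. [col 5: I + I ≡ J (mod 10)] column 5 reads I+I+carry(0)=J with J=2; with digits 0,1,2,3,4,5,7,8 already taken and all letters distinct, the only value for I is 6. So I=6.

Answer: A=3, C=5, D=7, I=6, J=2, M=0, P=1, S=4, V=8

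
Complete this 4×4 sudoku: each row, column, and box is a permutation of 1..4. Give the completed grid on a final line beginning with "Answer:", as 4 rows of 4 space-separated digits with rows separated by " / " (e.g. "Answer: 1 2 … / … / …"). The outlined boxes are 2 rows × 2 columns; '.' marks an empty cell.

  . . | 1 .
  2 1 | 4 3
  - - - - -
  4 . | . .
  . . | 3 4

Step 1. [r3c3∈{2}] only 2 remains possible at r3c3, so r3c3=2.
Step 2. [r1c2∈{3,4}] 4 has one home in row 1: r1c2 ⇒ r1c2=4.
Step 3. [r1c1∈{3}] r1c1's peers cover all but 3, so r1c1=3.
Step 4. [r3c4∈{1}] only 1 remains possible at r3c4, so r3c4=1.
Step 5. [r4c2∈{2}] nothing but 2 survives at r4c2. So r4c2=2.
Step 6. [r3c2∈{3}] r3c2's peers cover all but 3, so r3c2=3.
Step 7. [r1c4∈{2}] r1c4's peers cover all but 2, so r1c4=2.
Step 8. [r4c1∈{1}] only 1 remains possible at r4c1 ⇒ r4c1=1.

Answer: 3 4 1 2 / 2 1 4 3 / 4 3 2 1 / 1 2 3 4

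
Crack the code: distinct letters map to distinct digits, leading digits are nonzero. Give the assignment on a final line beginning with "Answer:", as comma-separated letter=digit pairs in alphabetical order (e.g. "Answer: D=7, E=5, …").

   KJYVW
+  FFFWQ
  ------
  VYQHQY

Step 1. [V] V is the leading digit of a 6-digit sum of two 5-digit numbers; the final carry is exactly 1 ⇒ V=1.
Step 2. [col 1: W + Q ≡ Y (mod 10)] column 1 (W + Q ≡ Y (mod 10), carry-in 0) doesn't pin Y yet; pick Y=2 and continue ⇒ Y=2.
Step 3. [col 1: W + Q ≡ Y (mod 10)] Q=7 is one option consistent with column 1 (W + Q ≡ Y (mod 10), carry-in 0) — take it, so Q=7.
Step 4. [col 1: W + Q ≡ Y (mod 10)] in column 1 we have W+Q≡Y with carry-in 0; given Q=7, Y=2 and digits 1,2,7 already taken and all letters distinct, that pins W to 5. So W=5.
Step 5. [col 3: Y + F ≡ H (mod 10)] no forcing yet in column 3 (carry-in 0); F=4 is free and consistent — try it, so F=4.
Step 6. [col 3: Y + F ≡ H (mod 10)] from column 3 (Y=2, F=4, carry-in 0, digits 1,2,4,5,7 already taken and all letters distinct): H must equal 6 ⇒ H=6.
Step 7. [col 4: J + F ≡ Q (mod 10)] column 4 reads J+F+carry(0)=Q with F=4, Q=7; with digits 1,2,4,5,6,7 already taken and all letters distinct, the only value for J is 3, so J=3.
Step 8. [col 5: K + F ≡ Y (mod 10)] in column 5 we have K+F≡Y with carry-in 0; given F=4, Y=2 and digits 1,2,3,4,5,6,7 already taken and all letters distinct, that pins K to 8, so K=8.

Answer: F=4, H=6, J=3, K=8, Q=7, V=1, W=5, Y=2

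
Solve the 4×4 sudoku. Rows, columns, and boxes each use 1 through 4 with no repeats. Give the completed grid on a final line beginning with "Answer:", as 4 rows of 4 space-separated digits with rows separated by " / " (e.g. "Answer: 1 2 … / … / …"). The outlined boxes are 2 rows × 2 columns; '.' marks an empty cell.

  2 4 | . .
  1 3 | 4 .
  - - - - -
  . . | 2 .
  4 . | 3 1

Step 1. [r4c2∈{2}] only 2 remains possible at r4c2. So r4c2=2.
Step 2. [r3c4∈{4}] r3c4 is down to just 4 ⇒ r3c4=4.
Step 3. [r2c4∈{2}] nothing but 2 survives at r2c4. So r2c4=2.
Step 4. [r1c3∈{1}] r1c3's peers cover all but 1 ⇒ r1c3=1.
Step 5. [r3c2∈{1}] r3c2's peers cover all but 1, so r3c2=1.
Step 6. [r3c1∈{3}] r3c1 has the single candidate 3. So r3c1=3.
Step 7. [r1c4∈{3}] only 3 remains possible at r1c4. So r1c4=3.

Answer: 2 4 1 3 / 1 3 4 2 / 3 1 2 4 / 4 2 3 1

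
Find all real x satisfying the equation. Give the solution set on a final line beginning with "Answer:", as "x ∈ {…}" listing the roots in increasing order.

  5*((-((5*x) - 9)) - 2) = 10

Step 1. [5*((-((5*x) - 9)) - 2) = 10] 5·(inner) — divide through by 5. So div: (-((5*x) - 9)) - 2 = 2.
Step 2. [(-((5*x) - 9)) - 2 = 2] the outer -2 inverts by adding 2. So sub: -((5*x) - 9) = 4.
Step 3. [-((5*x) - 9) = 4] LHS negated; negate both sides, so neg: (5*x) - 9 = -4.
Step 4. [(5*x) - 9 = -4] add 9: x sits inside (… - 9). So sub: 5*x = 5.
Step 5. [5*x = 5] divide by the outer 5. So div: x = 1.

Answer: x ∈ {1}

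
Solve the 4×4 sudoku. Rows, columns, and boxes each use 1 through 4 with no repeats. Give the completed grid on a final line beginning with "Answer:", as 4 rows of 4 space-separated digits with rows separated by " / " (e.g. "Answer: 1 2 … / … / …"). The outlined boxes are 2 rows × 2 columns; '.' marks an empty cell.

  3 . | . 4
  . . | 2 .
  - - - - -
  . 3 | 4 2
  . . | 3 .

Step 1. [r3c1∈{1}] only 1 remains possible at r3c1, so r3c1=1.
Step 2. [r2c1∈{4}] r2c1's peers cover all but 4 ⇒ r2c1=4.
Step 3. [r2c2∈{1}] only 1 remains possible at r2c2. So r2c2=1.
Step 4. [r4c1∈{2}] r4c1 has the single candidate 2. So r4c1=2.
Step 5. [r2c4∈{3}] nothing but 3 survives at r2c4. So r2c4=3.
Step 6. [r4c2∈{4}] nothing but 4 survives at r4c2. So r4c2=4.
Step 7. [r4c4∈{1}] r4c4's peers cover all but 1. So r4c4=1.
Step 8. [r1c3∈{1}] r1c3 has the single candidate 1, so r1c3=1.
Step 9. [r1c2∈{2}] r1c2's peers cover all but 2 ⇒ r1c2=2.

Answer: 3 2 1 4 / 4 1 2 3 / 1 3 4 2 / 2 4 3 1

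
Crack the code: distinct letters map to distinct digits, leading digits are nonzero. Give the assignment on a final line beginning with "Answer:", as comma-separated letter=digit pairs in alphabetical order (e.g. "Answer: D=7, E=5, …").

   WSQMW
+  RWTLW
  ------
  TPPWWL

Step 1. [col 1: W + W ≡ L (mod 10)] L=2 is one option consistent with column 1 (W + W ≡ L (mod 10), carry-in 0) — take it. So L=2.
Step 2. [col 1: W + W ≡ L (mod 10)] several values work for W in column 1 (W + W ≡ L (mod 10), carry-in 0); try W=6. So W=6.
Step 3. [col 2: M + L ≡ W (mod 10)] from column 2 (L=2, W=6, carry-in 1, digits 2,6 already taken and all letters distinct): M must equal 3, so M=3.
Step 4. [col 3: Q + T ≡ W (mod 10)] Q=5 is one option consistent with column 3 (Q + T ≡ W (mod 10), carry-in 0) — take it, so Q=5.
Step 5. [col 3: Q + T ≡ W (mod 10)] column 3: given Q=5, W=6, carry-in 0, and digits 2,3,5,6 already taken and all letters distinct, Q+T≡W (mod 10) forces T=1. So T=1.
Step 6. [col 4: S + W ≡ P (mod 10)] several values work for P in column 4 (S + W ≡ P (mod 10), carry-in 0); try P=4, so P=4.
Step 7. [col 4: S + W ≡ P (mod 10)] column 4: given W=6, P=4, carry-in 0, and digits 1,2,3,4,5,6 already taken and all letters distinct, S+W≡P (mod 10) forces S=8 ⇒ S=8.
Step 8. [col 5: W + R ≡ P (mod 10)] from column 5 (W=6, P=4, carry-in 1, digits 1,2,3,4,5,6,8 already taken and all letters distinct): R must equal 7. So R=7.

Answer: L=2, M=3, P=4, Q=5, R=7, S=8, T=1, W=6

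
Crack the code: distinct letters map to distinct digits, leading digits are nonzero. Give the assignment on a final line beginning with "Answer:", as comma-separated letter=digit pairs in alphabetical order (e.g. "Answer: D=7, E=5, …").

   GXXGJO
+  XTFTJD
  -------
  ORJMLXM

Step 1. [col 1: O + D ≡ M (mod 10)] O=1 is one option consistent with column 1 (O + D ≡ M (mod 10), carry-in 0) — take it ⇒ O=1.
Step 2. [col 1: O + D ≡ M (mod 10)] no forcing yet in column 1 (carry-in 0); M=3 is free and consistent — try it. So M=3.
Step 3. [col 1: O + D ≡ M (mod 10)] in column 1 we have O+D≡M with carry-in 0; given O=1, M=3 and digits 1,3 already taken and all letters distinct, that pins D to 2. So D=2.
Step 4. [col 2: J + J ≡ X (mod 10)] no forcing yet in column 2 (carry-in 0); X=8 is free and consistent — try it ⇒ X=8.
Step 5. [col 2: J + J ≡ X (mod 10)] J=9 is one option consistent with column 2 (J + J ≡ X (mod 10), carry-in 0) — take it. So J=9.
Step 6. [col 3: G + T ≡ L (mod 10)] column 3 (G + T ≡ L (mod 10), carry-in 1) doesn't pin T yet; pick T=0 and continue ⇒ T=0.
Step 7. [col 3: G + T ≡ L (mod 10)] L=7 is one option consistent with column 3 (G + T ≡ L (mod 10), carry-in 1) — take it. So L=7.
Step 8. [col 3: G + T ≡ L (mod 10)] column 3: given T=0, L=7, carry-in 1, and digits 0,1,2,3,7,8,9 already taken and all letters distinct, G+T≡L (mod 10) forces G=6. So G=6.
Step 9. [col 4: X + F ≡ M (mod 10)] in column 4 we have X+F≡M with carry-in 0; given X=8, M=3 and digits 0,1,2,3,6,7,8,9 already taken and all letters distinct, that pins F to 5 ⇒ F=5.
Step 10. [col 6: G + X ≡ R (mod 10)] in column 6 we have G+X≡R with carry-in 0; given G=6, X=8 and digits 0,1,2,3,5,6,7,8,9 already taken and all letters distinct, that pins R to 4 ⇒ R=4.

Answer: D=2, F=5, G=6, J=9, L=7, M=3, O=1, R=4, T=0, X=8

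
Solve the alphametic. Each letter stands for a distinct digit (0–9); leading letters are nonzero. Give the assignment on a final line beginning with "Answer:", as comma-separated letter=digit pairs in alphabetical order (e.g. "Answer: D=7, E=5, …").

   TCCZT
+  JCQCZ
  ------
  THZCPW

Step 1. [col 1: T + Z ≡ W (mod 10)] several values work for Z in column 1 (T + Z ≡ W (mod 10), carry-in 0); try Z=5. So Z=5.
Step 2. [col 1: T + Z ≡ W (mod 10)] no forcing yet in column 1 (carry-in 0); T=1 is free and consistent — try it, so T=1.
Step 3. [col 1: T + Z ≡ W (mod 10)] column 1 reads T+Z+carry(0)=W with T=1, Z=5; with digits 1,5 already taken and all letters distinct, the only value for W is 6. So W=6.
Step 4. [col 2: Z + C ≡ P (mod 10)] no forcing yet in column 2 (carry-in 0); C=7 is free and consistent — try it ⇒ C=7.
Step 5. [col 2: Z + C ≡ P (mod 10)] column 2 reads Z+C+carry(0)=P with Z=5, C=7; with digits 1,5,6,7 already taken and all letters distinct, the only value for P is 2, so P=2.
Step 6. [col 3: C + Q ≡ C (mod 10)] column 3: given C=7, carry-in 1, and digits 1,2,5,6,7 already taken and all letters distinct, C+Q≡C (mod 10) forces Q=9, so Q=9.
Step 7. [col 5: T + J ≡ H (mod 10)] column 5: given T=1, carry-in 1, and digits 1,2,5,6,7,9 already taken and all letters distinct, T+J≡H (mod 10) forces H=0. So H=0.
Step 8. [col 5: T + J ≡ H (mod 10)] in column 5 we have T+J≡H with carry-in 1; given T=1, H=0 and digits 0,1,2,5,6,7,9 already taken and all letters distinct, that pins J to 8. So J=8.

Answer: C=7, H=0, J=8, P=2, Q=9, T=1, W=6, Z=5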